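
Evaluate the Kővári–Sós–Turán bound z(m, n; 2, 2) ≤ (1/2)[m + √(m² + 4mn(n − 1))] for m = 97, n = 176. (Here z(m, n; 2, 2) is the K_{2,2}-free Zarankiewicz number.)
z(97, 176; 2, 2) ≤ (1/2)[97 + √(97² + 4·97·176·175)] = (1/2)[97 + √11959809] = 1777.6478

Kővári–Sós–Turán: let r_1, ..., r_97 be the row sums and z = Σ r_i the total number of 1s. Each pair of columns can share at most one row with both entries 1 (else a 2×2 all-ones block appears), so Σ_i C(r_i, 2) ≤ C(176, 2) = 15400. By convexity Σ_i C(r_i, 2) ≥ 97·C(z/97, 2) = z(z − 97)/(2·97), giving z² − 97z − 97·176·175 ≤ 0 and hence z ≤ (1/2)[97 + √(9409 + 4·2987600)] = (1/2)[97 + √11959809] ≈ (1/2)(97 + 3458.2957) = 1777.6478.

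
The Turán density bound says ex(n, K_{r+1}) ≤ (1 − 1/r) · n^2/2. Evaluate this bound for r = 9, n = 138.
Turán density bound = (8/9) · 138^2/2 = 8464

Turán's theorem: ex(n, K_{r+1}) is achieved by the complete r-partite Turán graph T(n, r) with parts as balanced as possible, and is at most (1 − 1/r) · n^2/2. For r = 9, n = 138: the density bound is (8/9) · 19044/2 = 8464. The integer-valued extremum is e(T(138, 9)) = 8463, which is strictly less than the density bound 8464 since 9 ∤ 138 (the parts of T(138, 9) cannot all be equal).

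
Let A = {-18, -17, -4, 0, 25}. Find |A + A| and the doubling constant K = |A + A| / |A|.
K = |A + A| / |A| = 15/5 = 3

Enumerate A + A = {a + b : a, b ∈ A}. With |A| = 5, there are |A|^2 = 25 ordered sum pairs; collecting distinct values, A + A = {-36, -35, -34, -22, -21, -18, -17, -8, -4, 0, 7, 8, 21, 25, 50}, so |A + A| = 15. Thus K = 15/5 = 3. For comparison, the minimum possible |A + A| over all 5-element sets is 2·5 − 1 = 9 (so min K = 9/5), attained only by arithmetic progressions.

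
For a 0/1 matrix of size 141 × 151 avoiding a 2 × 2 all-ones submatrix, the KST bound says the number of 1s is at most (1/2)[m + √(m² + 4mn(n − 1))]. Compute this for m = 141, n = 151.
z(141, 151; 2, 2) ≤ (1/2)[141 + √(141² + 4·141·151·150)] = (1/2)[141 + √12794481] = 1858.9687

Kővári–Sós–Turán: let r_1, ..., r_141 be the row sums and z = Σ r_i the total number of 1s. Each pair of columns can share at most one row with both entries 1 (else a 2×2 all-ones block appears), so Σ_i C(r_i, 2) ≤ C(151, 2) = 11325. By convexity Σ_i C(r_i, 2) ≥ 141·C(z/141, 2) = z(z − 141)/(2·141), giving z² − 141z − 141·151·150 ≤ 0 and hence z ≤ (1/2)[141 + √(19881 + 4·3193650)] = (1/2)[141 + √12794481] ≈ (1/2)(141 + 3576.9374) = 1858.9687.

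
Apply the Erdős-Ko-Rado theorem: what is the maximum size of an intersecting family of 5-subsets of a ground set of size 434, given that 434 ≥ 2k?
max |F| = C(433, 4) = 1444462020

The Erdős-Ko-Rado theorem states: for n ≥ 2k, an intersecting family of k-subsets of an n-element set has size at most C(n − 1, k − 1), with equality for 'star' families {A ⊆ [n] : |A| = k, i ∈ A} (fix an element i). For n = 434, k = 5: C(433, 4) = 1444462020.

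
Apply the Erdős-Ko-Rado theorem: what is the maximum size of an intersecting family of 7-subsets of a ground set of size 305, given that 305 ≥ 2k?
max |F| = C(304, 6) = 1043156809240

The Erdős-Ko-Rado theorem states: for n ≥ 2k, an intersecting family of k-subsets of an n-element set has size at most C(n − 1, k − 1), with equality for 'star' families {A ⊆ [n] : |A| = k, i ∈ A} (fix an element i). For n = 305, k = 7: C(304, 6) = 1043156809240.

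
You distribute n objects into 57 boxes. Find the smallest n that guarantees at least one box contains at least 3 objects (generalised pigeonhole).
n = (3 − 1)·57 + 1 = 115

By the generalised pigeonhole principle, to guarantee some box contains ≥ r objects we need more than (r − 1) · k objects total. Threshold: n = (r − 1) · k + 1. With r = 3 and k = 57: n = 2 · 57 + 1 = 114 + 1 = 115. For n = 114 = 2 · 57, we can put exactly 2 objects in every box, avoiding 3 in any single one — so 115 is tight.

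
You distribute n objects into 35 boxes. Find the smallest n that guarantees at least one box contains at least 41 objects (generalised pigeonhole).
n = (41 − 1)·35 + 1 = 1401

By the generalised pigeonhole principle, to guarantee some box contains ≥ r objects we need more than (r − 1) · k objects total. Threshold: n = (r − 1) · k + 1. With r = 41 and k = 35: n = 40 · 35 + 1 = 1400 + 1 = 1401. For n = 1400 = 40 · 35, we can put exactly 40 objects in every box, avoiding 41 in any single one — so 1401 is tight.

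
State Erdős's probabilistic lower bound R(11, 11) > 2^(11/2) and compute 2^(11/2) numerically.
2^(11/2) = 45.2548; so R(11, 11) > 45.2548

Colour each edge of K_n uniformly at random with red/blue. The expected number of monochromatic K_11 is C(n, 11) · 2 · 2^(−C(11,2)). If C(n, 11) · 2^(1 − C(11,2)) < 1, then with positive probability no monochromatic K_11 exists, so R(11, 11) > n. The standard estimate C(n, 11) ≤ n^11/11! shows this inequality holds whenever n ≤ 2^(11/2) (since 11! · 2^(C(11,2) − 1) > 2^(11^2/2) ≥ n^11). Hence R(11, 11) > 2^(11/2) = 45.2548.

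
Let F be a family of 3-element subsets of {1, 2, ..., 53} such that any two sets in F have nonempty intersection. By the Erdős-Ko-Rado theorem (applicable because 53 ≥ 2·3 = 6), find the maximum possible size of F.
max |F| = C(52, 2) = 1326

The Erdős-Ko-Rado theorem states: for n ≥ 2k, an intersecting family of k-subsets of an n-element set has size at most C(n − 1, k − 1), with equality for 'star' families {A ⊆ [n] : |A| = k, i ∈ A} (fix an element i). For n = 53, k = 3: C(52, 2) = 1326.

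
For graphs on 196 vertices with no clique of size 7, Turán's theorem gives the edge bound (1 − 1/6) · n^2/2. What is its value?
Turán density bound = (5/6) · 196^2/2 = 48020/3 ≈ 16006.6667

Turán's theorem: ex(n, K_{r+1}) is achieved by the complete r-partite Turán graph T(n, r) with parts as balanced as possible, and is at most (1 − 1/r) · n^2/2. For r = 6, n = 196: the density bound is (5/6) · 38416/2 = 48020/3 ≈ 16006.6667. The integer-valued extremum is e(T(196, 6)) = 16006, which is strictly less than the density bound 48020/3 since 6 ∤ 196 (the parts of T(196, 6) cannot all be equal).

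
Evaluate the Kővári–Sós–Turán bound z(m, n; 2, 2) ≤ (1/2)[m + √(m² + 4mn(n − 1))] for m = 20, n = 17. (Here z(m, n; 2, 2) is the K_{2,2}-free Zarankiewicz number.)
z(20, 17; 2, 2) ≤ (1/2)[20 + √(20² + 4·20·17·16)] = (1/2)[20 + √22160] = 84.4312

Kővári–Sós–Turán: let r_1, ..., r_20 be the row sums and z = Σ r_i the total number of 1s. Each pair of columns can share at most one row with both entries 1 (else a 2×2 all-ones block appears), so Σ_i C(r_i, 2) ≤ C(17, 2) = 136. By convexity Σ_i C(r_i, 2) ≥ 20·C(z/20, 2) = z(z − 20)/(2·20), giving z² − 20z − 20·17·16 ≤ 0 and hence z ≤ (1/2)[20 + √(400 + 4·5440)] = (1/2)[20 + √22160] ≈ (1/2)(20 + 148.8624) = 84.4312.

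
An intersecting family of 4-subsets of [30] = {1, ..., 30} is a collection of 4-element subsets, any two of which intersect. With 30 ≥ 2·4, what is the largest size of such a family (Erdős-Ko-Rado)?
max |F| = C(29, 3) = 3654

Erdős-Ko-Rado (1961): when n ≥ 2k, max |F| = C(n−1, k−1). The bound is attained by the star {A : i ∈ A} for any fixed i ∈ [n]. Here C(30−1, 4−1) = C(29, 3) = 3654.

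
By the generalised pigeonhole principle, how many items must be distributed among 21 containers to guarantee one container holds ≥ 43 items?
n = (43 − 1)·21 + 1 = 883

By the generalised pigeonhole principle, to guarantee some box contains ≥ r objects we need more than (r − 1) · k objects total. Threshold: n = (r − 1) · k + 1. With r = 43 and k = 21: n = 42 · 21 + 1 = 882 + 1 = 883. For n = 882 = 42 · 21, we can put exactly 42 objects in every box, avoiding 43 in any single one — so 883 is tight.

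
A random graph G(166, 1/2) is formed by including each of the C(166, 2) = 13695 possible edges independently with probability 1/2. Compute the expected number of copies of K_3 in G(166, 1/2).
E[# K_3] = C(166, 3) · (1/2)^C(3, 2) = 748660 / 2^3 = 187165/2 = 93582.5

For each 3-subset S of vertices (there are C(166, 3) = 748660 such S), let X_S = 1 if S induces a K_3 (all C(3, 2) = 3 edges present). Then P(X_S = 1) = (1/2)^3 = 1/8. By linearity of expectation, E[# K_3] = C(166, 3) · (1/2)^3 = 748660 / 8 = 187165/2 = 93582.5.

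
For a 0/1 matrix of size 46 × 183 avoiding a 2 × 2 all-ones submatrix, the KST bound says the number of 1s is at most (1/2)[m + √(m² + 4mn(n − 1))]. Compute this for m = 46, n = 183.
z(46, 183; 2, 2) ≤ (1/2)[46 + √(46² + 4·46·183·182)] = (1/2)[46 + √6130420] = 1260.9842

Kővári–Sós–Turán: let r_1, ..., r_46 be the row sums and z = Σ r_i the total number of 1s. Each pair of columns can share at most one row with both entries 1 (else a 2×2 all-ones block appears), so Σ_i C(r_i, 2) ≤ C(183, 2) = 16653. By convexity Σ_i C(r_i, 2) ≥ 46·C(z/46, 2) = z(z − 46)/(2·46), giving z² − 46z − 46·183·182 ≤ 0 and hence z ≤ (1/2)[46 + √(2116 + 4·1532076)] = (1/2)[46 + √6130420] ≈ (1/2)(46 + 2475.9685) = 1260.9842.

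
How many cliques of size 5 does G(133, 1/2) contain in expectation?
E[# K_5] = C(133, 5) · (1/2)^C(5, 2) = 321402081 / 2^10 ≈ 313869.219727

For each 5-subset S of vertices (there are C(133, 5) = 321402081 such S), let X_S = 1 if S induces a K_5 (all C(5, 2) = 10 edges present). Then P(X_S = 1) = (1/2)^10 = 1/1024. By linearity of expectation, E[# K_5] = C(133, 5) · (1/2)^10 = 321402081 / 1024 ≈ 313869.219727.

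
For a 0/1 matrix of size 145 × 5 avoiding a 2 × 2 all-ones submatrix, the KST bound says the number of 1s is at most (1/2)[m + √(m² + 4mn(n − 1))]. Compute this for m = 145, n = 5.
z(145, 5; 2, 2) ≤ (1/2)[145 + √(145² + 4·145·5·4)] = (1/2)[145 + √32625] = 162.812

Kővári–Sós–Turán: let r_1, ..., r_145 be the row sums and z = Σ r_i the total number of 1s. Each pair of columns can share at most one row with both entries 1 (else a 2×2 all-ones block appears), so Σ_i C(r_i, 2) ≤ C(5, 2) = 10. By convexity Σ_i C(r_i, 2) ≥ 145·C(z/145, 2) = z(z − 145)/(2·145), giving z² − 145z − 145·5·4 ≤ 0 and hence z ≤ (1/2)[145 + √(21025 + 4·2900)] = (1/2)[145 + √32625] ≈ (1/2)(145 + 180.6239) = 162.812.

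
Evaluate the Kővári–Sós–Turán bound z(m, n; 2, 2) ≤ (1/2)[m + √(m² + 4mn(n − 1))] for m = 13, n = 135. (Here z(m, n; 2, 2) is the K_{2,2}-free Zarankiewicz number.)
z(13, 135; 2, 2) ≤ (1/2)[13 + √(13² + 4·13·135·134)] = (1/2)[13 + √940849] = 491.4869

Kővári–Sós–Turán: let r_1, ..., r_13 be the row sums and z = Σ r_i the total number of 1s. Each pair of columns can share at most one row with both entries 1 (else a 2×2 all-ones block appears), so Σ_i C(r_i, 2) ≤ C(135, 2) = 9045. By convexity Σ_i C(r_i, 2) ≥ 13·C(z/13, 2) = z(z − 13)/(2·13), giving z² − 13z − 13·135·134 ≤ 0 and hence z ≤ (1/2)[13 + √(169 + 4·235170)] = (1/2)[13 + √940849] ≈ (1/2)(13 + 969.9737) = 491.4869.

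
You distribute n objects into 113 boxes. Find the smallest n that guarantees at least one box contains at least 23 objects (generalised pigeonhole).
n = (23 − 1)·113 + 1 = 2487

By the generalised pigeonhole principle, to guarantee some box contains ≥ r objects we need more than (r − 1) · k objects total. Threshold: n = (r − 1) · k + 1. With r = 23 and k = 113: n = 22 · 113 + 1 = 2486 + 1 = 2487. For n = 2486 = 22 · 113, we can put exactly 22 objects in every box, avoiding 23 in any single one — so 2487 is tight.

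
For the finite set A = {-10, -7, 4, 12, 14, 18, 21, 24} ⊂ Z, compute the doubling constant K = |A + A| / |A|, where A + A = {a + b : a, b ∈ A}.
K = |A + A| / |A| = 30/8 = 15/4

Enumerate A + A = {a + b : a, b ∈ A}. With |A| = 8, there are |A|^2 = 64 ordered sum pairs; collecting distinct values, A + A = {-20, -17, -14, -6, -3, 2, 4, 5, 7, 8, 11, 14, 16, 17, 18, 22, 24, 25, 26, 28, 30, 32, 33, 35, 36, 38, 39, 42, 45, 48}, so |A + A| = 30. Thus K = 30/8 = 15/4. For comparison, the minimum possible |A + A| over all 8-element sets is 2·8 − 1 = 15 (so min K = 15/8), attained only by arithmetic progressions.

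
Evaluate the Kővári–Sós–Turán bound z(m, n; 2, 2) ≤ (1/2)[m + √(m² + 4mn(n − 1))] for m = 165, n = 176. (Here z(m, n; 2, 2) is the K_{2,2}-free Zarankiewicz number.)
z(165, 176; 2, 2) ≤ (1/2)[165 + √(165² + 4·165·176·175)] = (1/2)[165 + √20355225] = 2338.3383

Kővári–Sós–Turán: let r_1, ..., r_165 be the row sums and z = Σ r_i the total number of 1s. Each pair of columns can share at most one row with both entries 1 (else a 2×2 all-ones block appears), so Σ_i C(r_i, 2) ≤ C(176, 2) = 15400. By convexity Σ_i C(r_i, 2) ≥ 165·C(z/165, 2) = z(z − 165)/(2·165), giving z² − 165z − 165·176·175 ≤ 0 and hence z ≤ (1/2)[165 + √(27225 + 4·5082000)] = (1/2)[165 + √20355225] ≈ (1/2)(165 + 4511.6765) = 2338.3383.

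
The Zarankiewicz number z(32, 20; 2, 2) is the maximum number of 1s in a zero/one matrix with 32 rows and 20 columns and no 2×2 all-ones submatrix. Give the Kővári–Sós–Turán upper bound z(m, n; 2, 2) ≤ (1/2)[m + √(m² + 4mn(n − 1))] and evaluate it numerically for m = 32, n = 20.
z(32, 20; 2, 2) ≤ (1/2)[32 + √(32² + 4·32·20·19)] = (1/2)[32 + √49664] = 127.4271

Kővári–Sós–Turán: let r_1, ..., r_32 be the row sums and z = Σ r_i the total number of 1s. Each pair of columns can share at most one row with both entries 1 (else a 2×2 all-ones block appears), so Σ_i C(r_i, 2) ≤ C(20, 2) = 190. By convexity Σ_i C(r_i, 2) ≥ 32·C(z/32, 2) = z(z − 32)/(2·32), giving z² − 32z − 32·20·19 ≤ 0 and hence z ≤ (1/2)[32 + √(1024 + 4·12160)] = (1/2)[32 + √49664] ≈ (1/2)(32 + 222.8542) = 127.4271.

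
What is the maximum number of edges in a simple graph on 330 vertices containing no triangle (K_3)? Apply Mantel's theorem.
ex(330, K_3) = ⌊330^2/4⌋ = 27225

Mantel (1907): a triangle-free graph on n vertices has at most ⌊n^2/4⌋ edges, with equality for the complete bipartite graph K_{⌊n/2⌋, ⌈n/2⌉}. For n = 330: ⌊330^2/4⌋ = ⌊108900/4⌋ = 27225. The extremal graph is K_{165, 165}, which has 165·165 = 27225 edges.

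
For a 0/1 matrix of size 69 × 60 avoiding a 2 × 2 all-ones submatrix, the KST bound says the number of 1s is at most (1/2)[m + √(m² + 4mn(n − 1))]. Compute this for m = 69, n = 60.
z(69, 60; 2, 2) ≤ (1/2)[69 + √(69² + 4·69·60·59)] = (1/2)[69 + √981801] = 529.9294

Kővári–Sós–Turán: let r_1, ..., r_69 be the row sums and z = Σ r_i the total number of 1s. Each pair of columns can share at most one row with both entries 1 (else a 2×2 all-ones block appears), so Σ_i C(r_i, 2) ≤ C(60, 2) = 1770. By convexity Σ_i C(r_i, 2) ≥ 69·C(z/69, 2) = z(z − 69)/(2·69), giving z² − 69z − 69·60·59 ≤ 0 and hence z ≤ (1/2)[69 + √(4761 + 4·244260)] = (1/2)[69 + √981801] ≈ (1/2)(69 + 990.8587) = 529.9294.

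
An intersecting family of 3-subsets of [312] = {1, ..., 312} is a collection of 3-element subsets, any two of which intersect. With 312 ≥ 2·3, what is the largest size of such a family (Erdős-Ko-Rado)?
max |F| = C(311, 2) = 48205

Erdős-Ko-Rado (1961): when n ≥ 2k, max |F| = C(n−1, k−1). The bound is attained by the star {A : i ∈ A} for any fixed i ∈ [n]. Here C(312−1, 3−1) = C(311, 2) = 48205.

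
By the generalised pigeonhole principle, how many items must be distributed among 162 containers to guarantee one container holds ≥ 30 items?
n = (30 − 1)·162 + 1 = 4699

By the generalised pigeonhole principle, to guarantee some box contains ≥ r objects we need more than (r − 1) · k objects total. Threshold: n = (r − 1) · k + 1. With r = 30 and k = 162: n = 29 · 162 + 1 = 4698 + 1 = 4699. For n = 4698 = 29 · 162, we can put exactly 29 objects in every box, avoiding 30 in any single one — so 4699 is tight.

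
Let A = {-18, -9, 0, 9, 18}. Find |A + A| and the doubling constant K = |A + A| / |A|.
K = |A + A| / |A| = 9/5

Enumerate A + A = {a + b : a, b ∈ A}. With |A| = 5, there are |A|^2 = 25 ordered sum pairs; collecting distinct values, A + A = {-36, -27, -18, -9, 0, 9, 18, 27, 36}, so |A + A| = 9. Thus K = 9/5. Here |A + A| = 2|A| − 1 = 9, the minimum possible — so K = 9/5 is minimal, which holds iff A is an arithmetic progression.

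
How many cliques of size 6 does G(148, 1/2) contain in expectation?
E[# K_6] = C(148, 6) · (1/2)^C(6, 2) = 13172431272 / 2^15 = 1646553909/4096 ≈ 401990.700439

For each 6-subset S of vertices (there are C(148, 6) = 13172431272 such S), let X_S = 1 if S induces a K_6 (all C(6, 2) = 15 edges present). Then P(X_S = 1) = (1/2)^15 = 1/32768. By linearity of expectation, E[# K_6] = C(148, 6) · (1/2)^15 = 13172431272 / 32768 = 1646553909/4096 ≈ 401990.700439.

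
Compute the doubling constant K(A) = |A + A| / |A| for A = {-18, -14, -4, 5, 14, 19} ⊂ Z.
K = |A + A| / |A| = 19/6

Enumerate A + A = {a + b : a, b ∈ A}. With |A| = 6, there are |A|^2 = 36 ordered sum pairs; collecting distinct values, A + A = {-36, -32, -28, -22, -18, -13, -9, -8, -4, 0, 1, 5, 10, 15, 19, 24, 28, 33, 38}, so |A + A| = 19. Thus K = 19/6. For comparison, the minimum possible |A + A| over all 6-element sets is 2·6 − 1 = 11 (so min K = 11/6), attained only by arithmetic progressions.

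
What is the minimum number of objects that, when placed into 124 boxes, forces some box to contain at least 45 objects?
n = (45 − 1)·124 + 1 = 5457

By the generalised pigeonhole principle, to guarantee some box contains ≥ r objects we need more than (r − 1) · k objects total. Threshold: n = (r − 1) · k + 1. With r = 45 and k = 124: n = 44 · 124 + 1 = 5456 + 1 = 5457. For n = 5456 = 44 · 124, we can put exactly 44 objects in every box, avoiding 45 in any single one — so 5457 is tight.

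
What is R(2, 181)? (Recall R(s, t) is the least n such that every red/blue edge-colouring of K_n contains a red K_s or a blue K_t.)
R(2, 181) = 181

R(2, k) = k for all k ≥ 2: in a 2-colouring of K_k, either some edge is red (a red K_2) or all edges are blue (a blue K_k). And K_{180} coloured all-blue has no blue K_181, so R(2, 181) > 180. Hence R(2, 181) = 181.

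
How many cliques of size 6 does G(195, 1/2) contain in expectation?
E[# K_6] = C(195, 6) · (1/2)^C(6, 2) = 70656049360 / 2^15 = 4416003085/2048 ≈ 2156251.506348

For each 6-subset S of vertices (there are C(195, 6) = 70656049360 such S), let X_S = 1 if S induces a K_6 (all C(6, 2) = 15 edges present). Then P(X_S = 1) = (1/2)^15 = 1/32768. By linearity of expectation, E[# K_6] = C(195, 6) · (1/2)^15 = 70656049360 / 32768 = 4416003085/2048 ≈ 2156251.506348.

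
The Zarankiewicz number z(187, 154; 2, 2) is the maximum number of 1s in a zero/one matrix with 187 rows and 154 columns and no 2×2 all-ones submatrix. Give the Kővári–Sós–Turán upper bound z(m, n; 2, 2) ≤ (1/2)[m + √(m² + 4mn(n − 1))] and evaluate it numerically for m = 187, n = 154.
z(187, 154; 2, 2) ≤ (1/2)[187 + √(187² + 4·187·154·153)] = (1/2)[187 + √17659345] = 2194.6512

Kővári–Sós–Turán: let r_1, ..., r_187 be the row sums and z = Σ r_i the total number of 1s. Each pair of columns can share at most one row with both entries 1 (else a 2×2 all-ones block appears), so Σ_i C(r_i, 2) ≤ C(154, 2) = 11781. By convexity Σ_i C(r_i, 2) ≥ 187·C(z/187, 2) = z(z − 187)/(2·187), giving z² − 187z − 187·154·153 ≤ 0 and hence z ≤ (1/2)[187 + √(34969 + 4·4406094)] = (1/2)[187 + √17659345] ≈ (1/2)(187 + 4202.3023) = 2194.6512.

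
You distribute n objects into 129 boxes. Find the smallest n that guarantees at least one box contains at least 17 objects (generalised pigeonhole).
n = (17 − 1)·129 + 1 = 2065

By the generalised pigeonhole principle, to guarantee some box contains ≥ r objects we need more than (r − 1) · k objects total. Threshold: n = (r − 1) · k + 1. With r = 17 and k = 129: n = 16 · 129 + 1 = 2064 + 1 = 2065. For n = 2064 = 16 · 129, we can put exactly 16 objects in every box, avoiding 17 in any single one — so 2065 is tight.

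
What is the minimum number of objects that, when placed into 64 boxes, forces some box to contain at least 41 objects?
n = (41 − 1)·64 + 1 = 2561

By the generalised pigeonhole principle, to guarantee some box contains ≥ r objects we need more than (r − 1) · k objects total. Threshold: n = (r − 1) · k + 1. With r = 41 and k = 64: n = 40 · 64 + 1 = 2560 + 1 = 2561. For n = 2560 = 40 · 64, we can put exactly 40 objects in every box, avoiding 41 in any single one — so 2561 is tight.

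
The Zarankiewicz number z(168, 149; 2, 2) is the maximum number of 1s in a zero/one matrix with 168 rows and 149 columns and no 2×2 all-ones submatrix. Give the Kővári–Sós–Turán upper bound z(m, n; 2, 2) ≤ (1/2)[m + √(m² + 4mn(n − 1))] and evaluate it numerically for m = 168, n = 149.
z(168, 149; 2, 2) ≤ (1/2)[168 + √(168² + 4·168·149·148)] = (1/2)[168 + √14847168] = 2010.6012

Kővári–Sós–Turán: let r_1, ..., r_168 be the row sums and z = Σ r_i the total number of 1s. Each pair of columns can share at most one row with both entries 1 (else a 2×2 all-ones block appears), so Σ_i C(r_i, 2) ≤ C(149, 2) = 11026. By convexity Σ_i C(r_i, 2) ≥ 168·C(z/168, 2) = z(z − 168)/(2·168), giving z² − 168z − 168·149·148 ≤ 0 and hence z ≤ (1/2)[168 + √(28224 + 4·3704736)] = (1/2)[168 + √14847168] ≈ (1/2)(168 + 3853.2023) = 2010.6012.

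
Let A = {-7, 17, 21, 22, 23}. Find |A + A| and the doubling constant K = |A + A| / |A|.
K = |A + A| / |A| = 14/5

Enumerate A + A = {a + b : a, b ∈ A}. With |A| = 5, there are |A|^2 = 25 ordered sum pairs; collecting distinct values, A + A = {-14, 10, 14, 15, 16, 34, 38, 39, 40, 42, 43, 44, 45, 46}, so |A + A| = 14. Thus K = 14/5. For comparison, the minimum possible |A + A| over all 5-element sets is 2·5 − 1 = 9 (so min K = 9/5), attained only by arithmetic progressions.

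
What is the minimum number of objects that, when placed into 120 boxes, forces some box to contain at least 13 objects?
n = (13 − 1)·120 + 1 = 1441

By the generalised pigeonhole principle, to guarantee some box contains ≥ r objects we need more than (r − 1) · k objects total. Threshold: n = (r − 1) · k + 1. With r = 13 and k = 120: n = 12 · 120 + 1 = 1440 + 1 = 1441. For n = 1440 = 12 · 120, we can put exactly 12 objects in every box, avoiding 13 in any single one — so 1441 is tight.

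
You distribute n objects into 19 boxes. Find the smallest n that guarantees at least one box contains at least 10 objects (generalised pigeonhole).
n = (10 − 1)·19 + 1 = 172

By the generalised pigeonhole principle, to guarantee some box contains ≥ r objects we need more than (r − 1) · k objects total. Threshold: n = (r − 1) · k + 1. With r = 10 and k = 19: n = 9 · 19 + 1 = 171 + 1 = 172. For n = 171 = 9 · 19, we can put exactly 9 objects in every box, avoiding 10 in any single one — so 172 is tight.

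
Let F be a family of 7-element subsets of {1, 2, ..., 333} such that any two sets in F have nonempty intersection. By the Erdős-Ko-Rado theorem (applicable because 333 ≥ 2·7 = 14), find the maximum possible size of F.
max |F| = C(332, 6) = 1777317492412

The Erdős-Ko-Rado theorem states: for n ≥ 2k, an intersecting family of k-subsets of an n-element set has size at most C(n − 1, k − 1), with equality for 'star' families {A ⊆ [n] : |A| = k, i ∈ A} (fix an element i). For n = 333, k = 7: C(332, 6) = 1777317492412.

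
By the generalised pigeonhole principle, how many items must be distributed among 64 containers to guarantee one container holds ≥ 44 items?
n = (44 − 1)·64 + 1 = 2753

By the generalised pigeonhole principle, to guarantee some box contains ≥ r objects we need more than (r − 1) · k objects total. Threshold: n = (r − 1) · k + 1. With r = 44 and k = 64: n = 43 · 64 + 1 = 2752 + 1 = 2753. For n = 2752 = 43 · 64, we can put exactly 43 objects in every box, avoiding 44 in any single one — so 2753 is tight.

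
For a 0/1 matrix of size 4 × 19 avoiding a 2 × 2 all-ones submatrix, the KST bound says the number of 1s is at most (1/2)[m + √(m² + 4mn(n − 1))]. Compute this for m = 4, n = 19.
z(4, 19; 2, 2) ≤ (1/2)[4 + √(4² + 4·4·19·18)] = (1/2)[4 + √5488] = 39.0405

Kővári–Sós–Turán: let r_1, ..., r_4 be the row sums and z = Σ r_i the total number of 1s. Each pair of columns can share at most one row with both entries 1 (else a 2×2 all-ones block appears), so Σ_i C(r_i, 2) ≤ C(19, 2) = 171. By convexity Σ_i C(r_i, 2) ≥ 4·C(z/4, 2) = z(z − 4)/(2·4), giving z² − 4z − 4·19·18 ≤ 0 and hence z ≤ (1/2)[4 + √(16 + 4·1368)] = (1/2)[4 + √5488] ≈ (1/2)(4 + 74.081) = 39.0405.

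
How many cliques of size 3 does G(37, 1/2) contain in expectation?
E[# K_3] = C(37, 3) · (1/2)^C(3, 2) = 7770 / 2^3 = 3885/4 = 971.25

For each 3-subset S of vertices (there are C(37, 3) = 7770 such S), let X_S = 1 if S induces a K_3 (all C(3, 2) = 3 edges present). Then P(X_S = 1) = (1/2)^3 = 1/8. By linearity of expectation, E[# K_3] = C(37, 3) · (1/2)^3 = 7770 / 8 = 3885/4 = 971.25.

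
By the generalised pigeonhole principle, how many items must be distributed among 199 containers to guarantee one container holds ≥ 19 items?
n = (19 − 1)·199 + 1 = 3583

By the generalised pigeonhole principle, to guarantee some box contains ≥ r objects we need more than (r − 1) · k objects total. Threshold: n = (r − 1) · k + 1. With r = 19 and k = 199: n = 18 · 199 + 1 = 3582 + 1 = 3583. For n = 3582 = 18 · 199, we can put exactly 18 objects in every box, avoiding 19 in any single one — so 3583 is tight.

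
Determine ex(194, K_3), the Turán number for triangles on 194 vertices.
ex(194, K_3) = ⌊194^2/4⌋ = 9409

Mantel (1907): a triangle-free graph on n vertices has at most ⌊n^2/4⌋ edges, with equality for the complete bipartite graph K_{⌊n/2⌋, ⌈n/2⌉}. For n = 194: ⌊194^2/4⌋ = ⌊37636/4⌋ = 9409. The extremal graph is K_{97, 97}, which has 97·97 = 9409 edges.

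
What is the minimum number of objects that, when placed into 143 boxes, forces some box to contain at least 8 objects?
n = (8 − 1)·143 + 1 = 1002

By the generalised pigeonhole principle, to guarantee some box contains ≥ r objects we need more than (r − 1) · k objects total. Threshold: n = (r − 1) · k + 1. With r = 8 and k = 143: n = 7 · 143 + 1 = 1001 + 1 = 1002. For n = 1001 = 7 · 143, we can put exactly 7 objects in every box, avoiding 8 in any single one — so 1002 is tight.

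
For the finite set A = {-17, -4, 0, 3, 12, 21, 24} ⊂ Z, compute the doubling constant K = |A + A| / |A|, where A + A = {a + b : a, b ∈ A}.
K = |A + A| / |A| = 26/7

Enumerate A + A = {a + b : a, b ∈ A}. With |A| = 7, there are |A|^2 = 49 ordered sum pairs; collecting distinct values, A + A = {-34, -21, -17, -14, -8, -5, -4, -1, 0, 3, 4, 6, 7, 8, 12, 15, 17, 20, 21, 24, 27, 33, 36, 42, 45, 48}, so |A + A| = 26. Thus K = 26/7. For comparison, the minimum possible |A + A| over all 7-element sets is 2·7 − 1 = 13 (so min K = 13/7), attained only by arithmetic progressions.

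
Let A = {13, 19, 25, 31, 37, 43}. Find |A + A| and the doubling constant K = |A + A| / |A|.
K = |A + A| / |A| = 11/6

Enumerate A + A = {a + b : a, b ∈ A}. With |A| = 6, there are |A|^2 = 36 ordered sum pairs; collecting distinct values, A + A = {26, 32, 38, 44, 50, 56, 62, 68, 74, 80, 86}, so |A + A| = 11. Thus K = 11/6. Here |A + A| = 2|A| − 1 = 11, the minimum possible — so K = 11/6 is minimal, which holds iff A is an arithmetic progression.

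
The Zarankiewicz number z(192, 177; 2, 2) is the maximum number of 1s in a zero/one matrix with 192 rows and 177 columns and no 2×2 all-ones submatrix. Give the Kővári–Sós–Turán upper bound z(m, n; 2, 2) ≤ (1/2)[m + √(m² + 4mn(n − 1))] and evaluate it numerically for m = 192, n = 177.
z(192, 177; 2, 2) ≤ (1/2)[192 + √(192² + 4·192·177·176)] = (1/2)[192 + √23961600] = 2543.5294

Kővári–Sós–Turán: let r_1, ..., r_192 be the row sums and z = Σ r_i the total number of 1s. Each pair of columns can share at most one row with both entries 1 (else a 2×2 all-ones block appears), so Σ_i C(r_i, 2) ≤ C(177, 2) = 15576. By convexity Σ_i C(r_i, 2) ≥ 192·C(z/192, 2) = z(z − 192)/(2·192), giving z² − 192z − 192·177·176 ≤ 0 and hence z ≤ (1/2)[192 + √(36864 + 4·5981184)] = (1/2)[192 + √23961600] ≈ (1/2)(192 + 4895.0587) = 2543.5294.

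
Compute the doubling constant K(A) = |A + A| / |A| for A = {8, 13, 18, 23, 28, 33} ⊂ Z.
K = |A + A| / |A| = 11/6

Enumerate A + A = {a + b : a, b ∈ A}. With |A| = 6, there are |A|^2 = 36 ordered sum pairs; collecting distinct values, A + A = {16, 21, 26, 31, 36, 41, 46, 51, 56, 61, 66}, so |A + A| = 11. Thus K = 11/6. Here |A + A| = 2|A| − 1 = 11, the minimum possible — so K = 11/6 is minimal, which holds iff A is an arithmetic progression.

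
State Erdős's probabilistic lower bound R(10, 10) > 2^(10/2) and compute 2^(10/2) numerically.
2^(10/2) = 32; so R(10, 10) > 32

Colour each edge of K_n uniformly at random with red/blue. The expected number of monochromatic K_10 is C(n, 10) · 2 · 2^(−C(10,2)). If C(n, 10) · 2^(1 − C(10,2)) < 1, then with positive probability no monochromatic K_10 exists, so R(10, 10) > n. The standard estimate C(n, 10) ≤ n^10/10! shows this inequality holds whenever n ≤ 2^(10/2) (since 10! · 2^(C(10,2) − 1) > 2^(10^2/2) ≥ n^10). Hence R(10, 10) > 2^(10/2) = 32.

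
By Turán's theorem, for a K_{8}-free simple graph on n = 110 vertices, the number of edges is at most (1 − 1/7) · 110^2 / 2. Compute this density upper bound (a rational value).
Turán density bound = (6/7) · 110^2/2 = 36300/7 ≈ 5185.7143

Turán's theorem: ex(n, K_{r+1}) is achieved by the complete r-partite Turán graph T(n, r) with parts as balanced as possible, and is at most (1 − 1/r) · n^2/2. For r = 7, n = 110: the density bound is (6/7) · 12100/2 = 36300/7 ≈ 5185.7143. The integer-valued extremum is e(T(110, 7)) = 5185, which is strictly less than the density bound 36300/7 since 7 ∤ 110 (the parts of T(110, 7) cannot all be equal).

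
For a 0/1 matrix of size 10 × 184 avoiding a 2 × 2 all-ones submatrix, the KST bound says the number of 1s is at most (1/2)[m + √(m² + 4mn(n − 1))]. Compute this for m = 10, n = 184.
z(10, 184; 2, 2) ≤ (1/2)[10 + √(10² + 4·10·184·183)] = (1/2)[10 + √1346980] = 585.2973

Kővári–Sós–Turán: let r_1, ..., r_10 be the row sums and z = Σ r_i the total number of 1s. Each pair of columns can share at most one row with both entries 1 (else a 2×2 all-ones block appears), so Σ_i C(r_i, 2) ≤ C(184, 2) = 16836. By convexity Σ_i C(r_i, 2) ≥ 10·C(z/10, 2) = z(z − 10)/(2·10), giving z² − 10z − 10·184·183 ≤ 0 and hence z ≤ (1/2)[10 + √(100 + 4·336720)] = (1/2)[10 + √1346980] ≈ (1/2)(10 + 1160.5947) = 585.2973.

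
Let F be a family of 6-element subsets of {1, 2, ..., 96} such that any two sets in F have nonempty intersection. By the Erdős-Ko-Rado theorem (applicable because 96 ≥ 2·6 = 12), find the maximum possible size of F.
max |F| = C(95, 5) = 57940519

The Erdős-Ko-Rado theorem states: for n ≥ 2k, an intersecting family of k-subsets of an n-element set has size at most C(n − 1, k − 1), with equality for 'star' families {A ⊆ [n] : |A| = k, i ∈ A} (fix an element i). For n = 96, k = 6: C(95, 5) = 57940519.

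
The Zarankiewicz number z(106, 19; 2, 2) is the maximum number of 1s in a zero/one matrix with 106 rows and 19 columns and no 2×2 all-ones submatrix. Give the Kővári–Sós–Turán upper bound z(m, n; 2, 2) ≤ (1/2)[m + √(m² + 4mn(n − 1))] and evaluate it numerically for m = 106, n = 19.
z(106, 19; 2, 2) ≤ (1/2)[106 + √(106² + 4·106·19·18)] = (1/2)[106 + √156244] = 250.6386

Kővári–Sós–Turán: let r_1, ..., r_106 be the row sums and z = Σ r_i the total number of 1s. Each pair of columns can share at most one row with both entries 1 (else a 2×2 all-ones block appears), so Σ_i C(r_i, 2) ≤ C(19, 2) = 171. By convexity Σ_i C(r_i, 2) ≥ 106·C(z/106, 2) = z(z − 106)/(2·106), giving z² − 106z − 106·19·18 ≤ 0 and hence z ≤ (1/2)[106 + √(11236 + 4·36252)] = (1/2)[106 + √156244] ≈ (1/2)(106 + 395.2771) = 250.6386.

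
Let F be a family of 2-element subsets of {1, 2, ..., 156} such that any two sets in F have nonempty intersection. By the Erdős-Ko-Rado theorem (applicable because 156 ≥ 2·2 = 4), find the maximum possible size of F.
max |F| = C(155, 1) = 155

The Erdős-Ko-Rado theorem states: for n ≥ 2k, an intersecting family of k-subsets of an n-element set has size at most C(n − 1, k − 1), with equality for 'star' families {A ⊆ [n] : |A| = k, i ∈ A} (fix an element i). For n = 156, k = 2: C(155, 1) = 155.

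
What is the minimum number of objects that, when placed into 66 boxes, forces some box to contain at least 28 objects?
n = (28 − 1)·66 + 1 = 1783

By the generalised pigeonhole principle, to guarantee some box contains ≥ r objects we need more than (r − 1) · k objects total. Threshold: n = (r − 1) · k + 1. With r = 28 and k = 66: n = 27 · 66 + 1 = 1782 + 1 = 1783. For n = 1782 = 27 · 66, we can put exactly 27 objects in every box, avoiding 28 in any single one — so 1783 is tight.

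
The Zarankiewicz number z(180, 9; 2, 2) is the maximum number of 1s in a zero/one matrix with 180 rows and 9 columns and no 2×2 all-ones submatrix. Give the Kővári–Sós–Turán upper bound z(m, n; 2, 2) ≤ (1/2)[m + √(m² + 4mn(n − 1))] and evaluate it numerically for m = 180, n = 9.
z(180, 9; 2, 2) ≤ (1/2)[180 + √(180² + 4·180·9·8)] = (1/2)[180 + √84240] = 235.1206

Kővári–Sós–Turán: let r_1, ..., r_180 be the row sums and z = Σ r_i the total number of 1s. Each pair of columns can share at most one row with both entries 1 (else a 2×2 all-ones block appears), so Σ_i C(r_i, 2) ≤ C(9, 2) = 36. By convexity Σ_i C(r_i, 2) ≥ 180·C(z/180, 2) = z(z − 180)/(2·180), giving z² − 180z − 180·9·8 ≤ 0 and hence z ≤ (1/2)[180 + √(32400 + 4·12960)] = (1/2)[180 + √84240] ≈ (1/2)(180 + 290.2413) = 235.1206.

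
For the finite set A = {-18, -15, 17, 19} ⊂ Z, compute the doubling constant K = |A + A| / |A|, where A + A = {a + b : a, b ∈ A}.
K = |A + A| / |A| = 10/4 = 5/2

Enumerate A + A = {a + b : a, b ∈ A}. With |A| = 4, there are |A|^2 = 16 ordered sum pairs; collecting distinct values, A + A = {-36, -33, -30, -1, 1, 2, 4, 34, 36, 38}, so |A + A| = 10. Thus K = 10/4 = 5/2. For comparison, the minimum possible |A + A| over all 4-element sets is 2·4 − 1 = 7 (so min K = 7/4), attained only by arithmetic progressions.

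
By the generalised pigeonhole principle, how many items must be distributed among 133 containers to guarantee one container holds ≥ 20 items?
n = (20 − 1)·133 + 1 = 2528

By the generalised pigeonhole principle, to guarantee some box contains ≥ r objects we need more than (r − 1) · k objects total. Threshold: n = (r − 1) · k + 1. With r = 20 and k = 133: n = 19 · 133 + 1 = 2527 + 1 = 2528. For n = 2527 = 19 · 133, we can put exactly 19 objects in every box, avoiding 20 in any single one — so 2528 is tight.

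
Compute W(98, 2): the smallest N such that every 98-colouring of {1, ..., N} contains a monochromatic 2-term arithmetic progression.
W(98, 2) = 98 + 1 = 99

A 2-term AP is any pair of integers, so a monochromatic 2-AP exists iff some colour is used at least twice. With 98 colours, the colouring i ↦ i on {1, ..., 98} uses each colour once, avoiding any monochromatic pair, so W(98, 2) > 98. For {1, ..., 99}, pigeonhole forces two integers of the same colour, which form a monochromatic 2-AP. Hence W(98, 2) = 99.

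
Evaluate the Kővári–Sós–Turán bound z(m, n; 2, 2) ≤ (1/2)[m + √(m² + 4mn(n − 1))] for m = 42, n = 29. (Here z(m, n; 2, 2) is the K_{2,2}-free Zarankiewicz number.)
z(42, 29; 2, 2) ≤ (1/2)[42 + √(42² + 4·42·29·28)] = (1/2)[42 + √138180] = 206.8629

Kővári–Sós–Turán: let r_1, ..., r_42 be the row sums and z = Σ r_i the total number of 1s. Each pair of columns can share at most one row with both entries 1 (else a 2×2 all-ones block appears), so Σ_i C(r_i, 2) ≤ C(29, 2) = 406. By convexity Σ_i C(r_i, 2) ≥ 42·C(z/42, 2) = z(z − 42)/(2·42), giving z² − 42z − 42·29·28 ≤ 0 and hence z ≤ (1/2)[42 + √(1764 + 4·34104)] = (1/2)[42 + √138180] ≈ (1/2)(42 + 371.7257) = 206.8629.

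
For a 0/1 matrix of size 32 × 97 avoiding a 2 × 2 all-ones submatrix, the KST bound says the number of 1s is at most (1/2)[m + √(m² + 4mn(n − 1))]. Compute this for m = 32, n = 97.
z(32, 97; 2, 2) ≤ (1/2)[32 + √(32² + 4·32·97·96)] = (1/2)[32 + √1192960] = 562.1135

Kővári–Sós–Turán: let r_1, ..., r_32 be the row sums and z = Σ r_i the total number of 1s. Each pair of columns can share at most one row with both entries 1 (else a 2×2 all-ones block appears), so Σ_i C(r_i, 2) ≤ C(97, 2) = 4656. By convexity Σ_i C(r_i, 2) ≥ 32·C(z/32, 2) = z(z − 32)/(2·32), giving z² − 32z − 32·97·96 ≤ 0 and hence z ≤ (1/2)[32 + √(1024 + 4·297984)] = (1/2)[32 + √1192960] ≈ (1/2)(32 + 1092.2271) = 562.1135.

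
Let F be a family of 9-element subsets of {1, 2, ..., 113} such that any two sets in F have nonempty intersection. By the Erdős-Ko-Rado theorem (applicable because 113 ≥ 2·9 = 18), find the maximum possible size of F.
max |F| = C(112, 8) = 475491062970

Erdős-Ko-Rado (1961): when n ≥ 2k, max |F| = C(n−1, k−1). The bound is attained by the star {A : i ∈ A} for any fixed i ∈ [n]. Here C(113−1, 9−1) = C(112, 8) = 475491062970.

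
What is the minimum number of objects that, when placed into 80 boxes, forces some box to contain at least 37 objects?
n = (37 − 1)·80 + 1 = 2881

By the generalised pigeonhole principle, to guarantee some box contains ≥ r objects we need more than (r − 1) · k objects total. Threshold: n = (r − 1) · k + 1. With r = 37 and k = 80: n = 36 · 80 + 1 = 2880 + 1 = 2881. For n = 2880 = 36 · 80, we can put exactly 36 objects in every box, avoiding 37 in any single one — so 2881 is tight.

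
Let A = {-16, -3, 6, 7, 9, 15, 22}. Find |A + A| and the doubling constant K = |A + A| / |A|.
K = |A + A| / |A| = 26/7

Enumerate A + A = {a + b : a, b ∈ A}. With |A| = 7, there are |A|^2 = 49 ordered sum pairs; collecting distinct values, A + A = {-32, -19, -10, -9, -7, -6, -1, 3, 4, 6, 12, 13, 14, 15, 16, 18, 19, 21, 22, 24, 28, 29, 30, 31, 37, 44}, so |A + A| = 26. Thus K = 26/7. For comparison, the minimum possible |A + A| over all 7-element sets is 2·7 − 1 = 13 (so min K = 13/7), attained only by arithmetic progressions.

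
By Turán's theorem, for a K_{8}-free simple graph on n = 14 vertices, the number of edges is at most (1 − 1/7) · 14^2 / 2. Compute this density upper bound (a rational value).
Turán density bound = (6/7) · 14^2/2 = 84

Turán's theorem: ex(n, K_{r+1}) is achieved by the complete r-partite Turán graph T(n, r) with parts as balanced as possible, and is at most (1 − 1/r) · n^2/2. For r = 7, n = 14: the density bound is (6/7) · 196/2 = 84. Since 7 ∣ 14, the Turán graph T(14, 7) has parts of equal size 2, and its edge count e(T(14, 7)) = 84 attains the density bound exactly.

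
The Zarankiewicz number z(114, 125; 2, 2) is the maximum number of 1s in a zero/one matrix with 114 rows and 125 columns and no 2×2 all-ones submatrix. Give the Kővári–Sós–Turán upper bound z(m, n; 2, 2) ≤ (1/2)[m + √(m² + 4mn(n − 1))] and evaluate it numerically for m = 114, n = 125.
z(114, 125; 2, 2) ≤ (1/2)[114 + √(114² + 4·114·125·124)] = (1/2)[114 + √7080996] = 1387.507

Kővári–Sós–Turán: let r_1, ..., r_114 be the row sums and z = Σ r_i the total number of 1s. Each pair of columns can share at most one row with both entries 1 (else a 2×2 all-ones block appears), so Σ_i C(r_i, 2) ≤ C(125, 2) = 7750. By convexity Σ_i C(r_i, 2) ≥ 114·C(z/114, 2) = z(z − 114)/(2·114), giving z² − 114z − 114·125·124 ≤ 0 and hence z ≤ (1/2)[114 + √(12996 + 4·1767000)] = (1/2)[114 + √7080996] ≈ (1/2)(114 + 2661.0141) = 1387.507.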